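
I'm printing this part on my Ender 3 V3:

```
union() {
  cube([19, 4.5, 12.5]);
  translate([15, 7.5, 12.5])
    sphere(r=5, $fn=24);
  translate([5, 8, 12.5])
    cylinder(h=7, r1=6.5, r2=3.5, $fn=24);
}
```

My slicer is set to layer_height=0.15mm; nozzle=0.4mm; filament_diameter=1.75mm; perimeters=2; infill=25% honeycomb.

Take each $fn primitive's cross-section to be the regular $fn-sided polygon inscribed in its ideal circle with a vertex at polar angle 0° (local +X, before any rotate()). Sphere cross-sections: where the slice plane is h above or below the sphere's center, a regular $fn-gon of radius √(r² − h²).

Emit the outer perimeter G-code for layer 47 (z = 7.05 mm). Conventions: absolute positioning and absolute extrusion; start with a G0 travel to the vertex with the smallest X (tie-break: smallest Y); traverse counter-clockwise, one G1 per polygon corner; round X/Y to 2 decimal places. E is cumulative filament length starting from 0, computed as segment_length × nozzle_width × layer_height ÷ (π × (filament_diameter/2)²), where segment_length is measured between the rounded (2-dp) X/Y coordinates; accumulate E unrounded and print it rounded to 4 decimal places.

G0 X0.00 Y0.00 Z7.05
G1 X19.00 Y0.00 E0.4740
G1 X19.00 Y4.50 E0.5862
G1 X0.00 Y4.50 E1.0602
G1 X0.00 Y0.00 E1.1724

At z = 7.05 mm: the 19×4.5 cube contributes its full rectangle; the sphere at (15, 7.5) is not intersected at this z (|z−center|=5.450 > r=5); the cone at (5, 8) is not intersected at this z (z outside [12.5, 19.5]); Taking the union: only the 19×4.5 cube is present, so the union is just that shape — 1 connected region. The outline is a single polygon with 4 vertices. Extrusion per mm of travel: 0.4 × 0.15 / (π × 0.875²) = 0.024945. Accumulating E over each segment gives final E = 1.1724.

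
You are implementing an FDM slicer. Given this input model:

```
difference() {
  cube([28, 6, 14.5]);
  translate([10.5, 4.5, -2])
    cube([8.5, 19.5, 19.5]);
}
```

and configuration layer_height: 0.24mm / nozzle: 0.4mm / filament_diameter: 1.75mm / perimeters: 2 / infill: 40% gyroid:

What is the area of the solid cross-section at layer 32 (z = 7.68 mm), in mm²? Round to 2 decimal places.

At z = 7.68 mm: the cube (footprint 28×6) is included at this height (area 168.00 mm²); the cube at (10.5, 4.5) (footprint 8.5×19.5) is included at this height (area 165.75 mm²); Subtracting the remaining from the first: starting from the 28×6 cube (168.00 mm²), the 8.5×19.5 cube at (10.5, 4.5) partially overlaps it — only the 12.75 mm² overlap (of its 165.75 mm²) is removed, clipping the outline — area = 155.25 mm². Overall, the cross-section is a single solid region. Net area = 155.25 mm².

155.25 mm²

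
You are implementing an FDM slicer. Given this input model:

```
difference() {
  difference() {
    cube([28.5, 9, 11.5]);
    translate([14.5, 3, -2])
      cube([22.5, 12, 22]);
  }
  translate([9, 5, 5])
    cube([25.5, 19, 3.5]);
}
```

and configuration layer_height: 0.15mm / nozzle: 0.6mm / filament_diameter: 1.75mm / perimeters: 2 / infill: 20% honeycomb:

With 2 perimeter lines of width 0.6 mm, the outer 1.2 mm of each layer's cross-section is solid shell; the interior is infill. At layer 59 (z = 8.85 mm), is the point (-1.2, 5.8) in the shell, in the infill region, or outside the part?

outside

At z = 8.85 mm: the cube (footprint 28.5×9) is included at this height; the cube at (14.5, 3) (footprint 22.5×12) is included at this height; Taking the first minus the rest: starting from the 28.5×9 cube, the 22.5×12 cube at (14.5, 3) partially overlaps it — only the 84.00 mm² overlap (of its 270.00 mm²) is removed, clipping the outline — 1 connected region; the cube at (9, 5) is absent (z outside [5, 8.5]); After the difference (first − rest): none of the subtracted shapes is present at this height, so that combined region is unchanged — 1 connected region. Overall, the cross-section is a single solid region. The nearest boundary edge runs (0.00, 0.00)→(0.00, 9.00); distance from the point to it = 1.20 mm. The point is not inside any of the regions above, so it lies outside the cross-section (1.20 mm from the nearest boundary).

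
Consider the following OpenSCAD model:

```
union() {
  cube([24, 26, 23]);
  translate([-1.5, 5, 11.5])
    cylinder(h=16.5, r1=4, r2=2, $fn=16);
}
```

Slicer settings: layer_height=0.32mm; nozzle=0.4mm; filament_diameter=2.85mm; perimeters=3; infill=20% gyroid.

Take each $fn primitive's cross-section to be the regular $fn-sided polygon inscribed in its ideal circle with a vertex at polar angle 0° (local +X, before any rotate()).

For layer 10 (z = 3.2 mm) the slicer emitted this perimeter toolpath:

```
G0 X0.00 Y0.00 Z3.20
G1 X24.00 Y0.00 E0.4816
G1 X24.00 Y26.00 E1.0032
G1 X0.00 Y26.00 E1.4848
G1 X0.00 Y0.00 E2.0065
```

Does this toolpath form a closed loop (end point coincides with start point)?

Start point (G0): (0.00, 0.00). End point (last G1): the path returns to the start — closed.

yes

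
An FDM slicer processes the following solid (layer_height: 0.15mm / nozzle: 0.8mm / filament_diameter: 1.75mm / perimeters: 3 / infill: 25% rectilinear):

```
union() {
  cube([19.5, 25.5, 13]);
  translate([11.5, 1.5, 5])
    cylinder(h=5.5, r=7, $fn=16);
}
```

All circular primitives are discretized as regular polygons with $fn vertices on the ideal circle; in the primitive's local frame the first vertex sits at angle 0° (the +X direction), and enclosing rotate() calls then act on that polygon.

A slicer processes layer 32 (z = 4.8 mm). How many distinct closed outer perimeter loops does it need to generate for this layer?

1

At z = 4.8 mm: the cube (footprint 19.5×25.5) is included at this height; the cylinder at (11.5, 1.5) does not reach this height (z outside [5, 10.5]); Combining (union): only the 19.5×25.5 cube is present, so the union is just that shape — 1 connected region. The result has 1 disconnected region.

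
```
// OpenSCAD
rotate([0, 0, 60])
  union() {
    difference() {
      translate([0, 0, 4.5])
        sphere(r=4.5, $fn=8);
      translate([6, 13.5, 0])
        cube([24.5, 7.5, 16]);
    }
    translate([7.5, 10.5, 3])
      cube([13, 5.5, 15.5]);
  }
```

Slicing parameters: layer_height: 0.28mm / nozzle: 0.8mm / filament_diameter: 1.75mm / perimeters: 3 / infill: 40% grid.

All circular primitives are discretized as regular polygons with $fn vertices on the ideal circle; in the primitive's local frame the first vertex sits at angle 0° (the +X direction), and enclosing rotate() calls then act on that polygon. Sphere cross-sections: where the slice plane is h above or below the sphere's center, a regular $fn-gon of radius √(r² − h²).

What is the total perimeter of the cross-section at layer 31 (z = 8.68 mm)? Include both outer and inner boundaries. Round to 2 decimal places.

47.20 mm

At z = 8.68 mm: the r=4.5 sphere slices to a regular 8-gon of circumradius 1.667 (√(r²−h²) with h=4.18 from center) (perimeter = 2·8·1.667·sin(180°/8) = 10.20 mm); the cube at (6, 13.5) (footprint 24.5×7.5) is included at this height (perimeter 64.00 mm); Subtracting the remaining from the first: starting from the r=4.5 sphere, the 24.5×7.5 cube at (6, 13.5) misses the remaining region (no effect) — boundary = 10.20 mm; the cube at (7.5, 10.5) is present — its section is the full 13×5.5 rectangle (perimeter 37.00 mm); Taking the union: the 2 present regions are separate (no shared area or edge), so areas and boundary lengths simply add and each stays a separate island — boundary = 47.20 mm; (rotated 60° about Z; rotation is an isometry so areas/perimeters/island counts are preserved). Overall, the cross-section has 2 separate islands. Total boundary length (outer) = 47.20 mm.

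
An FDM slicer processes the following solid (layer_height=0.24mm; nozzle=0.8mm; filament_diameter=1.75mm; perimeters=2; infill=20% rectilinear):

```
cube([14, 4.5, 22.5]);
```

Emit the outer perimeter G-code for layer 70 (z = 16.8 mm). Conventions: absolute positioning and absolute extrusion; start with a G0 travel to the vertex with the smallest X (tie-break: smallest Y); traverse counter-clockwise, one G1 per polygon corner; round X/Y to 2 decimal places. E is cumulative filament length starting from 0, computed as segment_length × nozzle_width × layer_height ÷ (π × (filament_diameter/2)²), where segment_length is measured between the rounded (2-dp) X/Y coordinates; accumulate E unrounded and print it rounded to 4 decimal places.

At z = 16.8 mm: the cube is present — its section is the full 14×4.5 rectangle. The outline is a single polygon with 4 vertices. Extrusion per mm of travel: 0.8 × 0.24 / (π × 0.875²) = 0.079824. Accumulating E over each segment gives final E = 2.9535.

G0 X0.00 Y0.00 Z16.80
G1 X14.00 Y0.00 E1.1175
G1 X14.00 Y4.50 E1.4767
G1 X0.00 Y4.50 E2.5943
G1 X0.00 Y0.00 E2.9535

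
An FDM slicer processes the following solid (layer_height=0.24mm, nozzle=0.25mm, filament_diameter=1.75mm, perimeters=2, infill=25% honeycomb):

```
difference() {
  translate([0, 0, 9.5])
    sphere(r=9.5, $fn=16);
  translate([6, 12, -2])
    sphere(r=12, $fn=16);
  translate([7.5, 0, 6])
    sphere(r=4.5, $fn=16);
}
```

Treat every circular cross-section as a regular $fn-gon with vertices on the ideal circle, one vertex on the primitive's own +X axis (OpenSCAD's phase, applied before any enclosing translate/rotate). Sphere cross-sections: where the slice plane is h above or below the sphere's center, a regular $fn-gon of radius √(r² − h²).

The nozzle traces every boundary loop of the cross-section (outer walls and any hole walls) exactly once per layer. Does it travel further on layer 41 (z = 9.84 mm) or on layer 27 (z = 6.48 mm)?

layer 41 (z = 9.84 mm)

Layer 41 (z = 9.84): the sphere: section is a regular 16-gon, circumradius = √(r²−h²) = √(9.5²−0.34²) = 9.494 (perimeter = 2·16·9.494·sin(180°/16) = 59.27 mm); the r=12 sphere at (6, 12) slices to a regular 16-gon of circumradius 1.953 (√(r²−h²) with h=11.84 from center) (perimeter = 2·16·1.953·sin(180°/16) = 12.19 mm); the sphere at (7.5, 0): section is a regular 16-gon, circumradius = √(r²−h²) = √(4.5²−3.84²) = 2.346 (perimeter = 2·16·2.346·sin(180°/16) = 14.65 mm); Subtracting the remaining from the first: starting from the r=9.5 sphere, the r=12 sphere at (6, 12) misses the remaining region (no effect); the r=4.5 sphere at (7.5, 0) partially overlaps it — only the 15.95 mm² overlap (of its 16.85 mm²) is removed, clipping the outline — boundary = 66.92 mm. So its perimeter = 66.92 mm. Layer 27 (z = 6.48): the sphere: section is a regular 16-gon, circumradius = √(r²−h²) = √(9.5²−3.02²) = 9.007 (perimeter = 2·16·9.007·sin(180°/16) = 56.23 mm); the r=12 sphere at (6, 12) contributes a regular 16-gon of circumradius √(12²−8.48²) = 8.491 (perimeter = 2·16·8.491·sin(180°/16) = 53.01 mm); the r=4.5 sphere at (7.5, 0) contributes a regular 16-gon of circumradius √(4.5²−0.48²) = 4.474 (perimeter = 2·16·4.474·sin(180°/16) = 27.93 mm); Subtracting the remaining from the first: starting from the r=9.5 sphere, the r=12 sphere at (6, 12) partially overlaps it — only the 28.58 mm² overlap (of its 220.70 mm²) is removed, clipping the outline; the r=4.5 sphere at (7.5, 0) partially overlaps it — only the 38.12 mm² overlap (of its 61.29 mm²) is removed, clipping the outline — boundary = 56.14 mm. So its perimeter = 56.14 mm. Layer 41 is larger (66.92 vs 56.14 mm).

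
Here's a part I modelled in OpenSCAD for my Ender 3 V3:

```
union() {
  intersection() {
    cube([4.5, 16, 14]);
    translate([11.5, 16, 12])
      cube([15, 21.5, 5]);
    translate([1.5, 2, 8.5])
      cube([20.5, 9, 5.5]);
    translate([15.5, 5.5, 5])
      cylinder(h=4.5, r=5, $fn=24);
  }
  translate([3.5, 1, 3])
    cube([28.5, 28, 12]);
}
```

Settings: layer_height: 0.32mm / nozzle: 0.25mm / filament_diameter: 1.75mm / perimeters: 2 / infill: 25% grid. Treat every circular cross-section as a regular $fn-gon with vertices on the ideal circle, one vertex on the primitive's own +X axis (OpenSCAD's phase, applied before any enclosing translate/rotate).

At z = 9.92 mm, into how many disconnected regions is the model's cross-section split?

At z = 9.92 mm: the cube is present — its section is the full 4.5×16 rectangle; the cube at (11.5, 16) does not reach this height (z outside [12, 17]); the cube at (1.5, 2) (footprint 20.5×9) is included at this height; the cylinder at (15.5, 5.5) does not reach this height (z outside [5, 9.5]); Taking the intersection: at least one operand is absent at this height, so nothing remains; the cube at (3.5, 1) is present — its section is the full 28.5×28 rectangle; Merging all regions: only the 28.5×28 cube at (3.5, 1) is present, so the union is just that shape — 1 connected region. The result has 1 disconnected region.

1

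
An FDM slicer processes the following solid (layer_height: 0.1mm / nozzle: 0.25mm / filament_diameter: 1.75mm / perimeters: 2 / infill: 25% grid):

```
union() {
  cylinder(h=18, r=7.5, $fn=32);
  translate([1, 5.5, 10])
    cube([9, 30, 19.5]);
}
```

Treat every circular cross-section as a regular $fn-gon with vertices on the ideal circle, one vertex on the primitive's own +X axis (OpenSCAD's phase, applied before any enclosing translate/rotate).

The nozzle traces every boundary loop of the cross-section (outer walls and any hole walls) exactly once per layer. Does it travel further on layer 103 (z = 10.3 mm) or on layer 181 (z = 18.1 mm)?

layer 103 (z = 10.3 mm)

Layer 103 (z = 10.3): the cylinder: section is a regular 32-gon, circumradius r=7.5 (perimeter = 2·32·7.500·sin(180°/32) = 47.05 mm); the cube at (1, 5.5) is present — its section is the full 9×30 rectangle (perimeter 78.00 mm); Combining (union): the regions partially overlap (shared area 4.91 mm²), so the edge portions inside another operand are dropped and the merged outline is re-measured after clipping — boundary = 114.52 mm. So its perimeter = 114.52 mm. Layer 181 (z = 18.1): the cylinder is not intersected at this z (z outside [0, 18]); the cube at (1, 5.5) (footprint 9×30) is included at this height (perimeter 78.00 mm); Taking the union: only the 9×30 cube at (1, 5.5) is present, so the union is just that shape — boundary = 78.00 mm. So its perimeter = 78.00 mm. Layer 103 is larger (114.52 vs 78.00 mm).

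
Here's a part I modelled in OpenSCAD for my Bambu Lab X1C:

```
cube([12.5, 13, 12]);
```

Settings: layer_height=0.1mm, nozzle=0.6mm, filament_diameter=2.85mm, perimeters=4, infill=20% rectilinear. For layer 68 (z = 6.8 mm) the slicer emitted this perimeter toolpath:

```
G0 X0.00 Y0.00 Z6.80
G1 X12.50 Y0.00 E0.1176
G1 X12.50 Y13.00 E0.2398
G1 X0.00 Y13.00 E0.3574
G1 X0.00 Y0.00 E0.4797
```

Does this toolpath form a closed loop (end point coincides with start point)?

Start point (G0): (0.00, 0.00). End point (last G1): the path returns to the start — closed.

yes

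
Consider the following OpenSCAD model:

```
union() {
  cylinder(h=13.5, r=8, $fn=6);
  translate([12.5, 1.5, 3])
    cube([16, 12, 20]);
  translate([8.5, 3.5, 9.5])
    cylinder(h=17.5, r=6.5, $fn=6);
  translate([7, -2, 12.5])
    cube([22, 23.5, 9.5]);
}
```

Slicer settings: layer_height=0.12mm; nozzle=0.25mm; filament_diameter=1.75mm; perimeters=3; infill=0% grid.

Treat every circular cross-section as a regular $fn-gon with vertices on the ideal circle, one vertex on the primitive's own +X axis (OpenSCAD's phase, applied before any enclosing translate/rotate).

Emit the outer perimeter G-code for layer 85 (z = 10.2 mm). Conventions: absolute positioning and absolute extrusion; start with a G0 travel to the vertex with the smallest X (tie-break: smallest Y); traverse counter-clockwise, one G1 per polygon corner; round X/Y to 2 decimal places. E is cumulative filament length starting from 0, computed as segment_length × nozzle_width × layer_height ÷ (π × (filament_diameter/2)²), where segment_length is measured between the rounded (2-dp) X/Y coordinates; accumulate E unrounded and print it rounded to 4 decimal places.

G0 X-8.00 Y0.00 Z10.20
G1 X-4.00 Y-6.93 E0.0998
G1 X4.00 Y-6.93 E0.1996
G1 X6.77 Y-2.13 E0.2687
G1 X11.75 Y-2.13 E0.3308
G1 X13.85 Y1.50 E0.3831
G1 X28.50 Y1.50 E0.5658
G1 X28.50 Y13.50 E0.7155
G1 X12.50 Y13.50 E0.9151
G1 X12.50 Y7.83 E0.9858
G1 X11.75 Y9.13 E1.0045
G1 X5.25 Y9.13 E1.0856
G1 X3.98 Y6.93 E1.1173
G1 X-4.00 Y6.93 E1.2168
G1 X-8.00 Y0.00 E1.3166

At z = 10.2 mm: the r=8 cylinder gives a regular 6-gon of circumradius 8 (constant along its height); the cube at (12.5, 1.5) (footprint 16×12) is included at this height; the r=6.5 cylinder at (8.5, 3.5) gives a regular 6-gon of circumradius 6.5 (constant along its height); the cube at (7, -2) does not reach this height (z outside [12.5, 22]); Combining (union): the regions partially overlap (shared area 35.90 mm²), so overlapping operands fuse into one piece — 1 connected region. The outline is a single polygon with 14 vertices. Extrusion per mm of travel: 0.25 × 0.12 / (π × 0.875²) = 0.012473. Accumulating E over each segment gives final E = 1.3166.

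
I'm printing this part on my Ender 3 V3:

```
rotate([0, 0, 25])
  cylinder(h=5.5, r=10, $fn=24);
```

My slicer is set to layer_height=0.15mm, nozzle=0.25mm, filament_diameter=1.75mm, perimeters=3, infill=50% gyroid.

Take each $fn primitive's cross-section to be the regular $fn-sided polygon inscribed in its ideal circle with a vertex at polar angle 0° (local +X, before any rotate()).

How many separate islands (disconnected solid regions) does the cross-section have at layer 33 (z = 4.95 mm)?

1

At z = 4.95 mm: the r=10 cylinder gives a regular 24-gon of circumradius 10 (constant along its height); (whole slice rotated 25° about Z — lengths, areas and connectivity unchanged). Overall, the cross-section is a single solid region. Island count = 1.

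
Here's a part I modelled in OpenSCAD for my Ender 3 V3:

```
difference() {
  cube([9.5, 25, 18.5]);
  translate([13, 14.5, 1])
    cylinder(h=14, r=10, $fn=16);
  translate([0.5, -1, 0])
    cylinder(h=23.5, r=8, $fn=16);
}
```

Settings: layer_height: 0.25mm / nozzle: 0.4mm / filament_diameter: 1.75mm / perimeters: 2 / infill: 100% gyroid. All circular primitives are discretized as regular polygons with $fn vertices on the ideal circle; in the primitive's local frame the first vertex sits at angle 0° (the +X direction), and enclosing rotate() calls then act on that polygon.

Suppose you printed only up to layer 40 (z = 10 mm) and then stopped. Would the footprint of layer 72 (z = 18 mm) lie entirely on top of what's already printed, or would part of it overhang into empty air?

part overhangs

Compare the two slices. At z = 10: the cube (footprint 9.5×25) is included at this height (area 237.50 mm²); the r=10 cylinder at (13, 14.5) contributes a regular 16-gon of circumradius 10 (area = (16/2)·10.000²·sin(360°/16) = 306.15 mm²); the cylinder at (0.5, -1): section is a regular 16-gon, circumradius r=8 (area = (16/2)·8.000²·sin(360°/16) = 195.93 mm²); Taking the first minus the rest: starting from the 9.5×25 cube (237.50 mm²), the r=10 cylinder at (13, 14.5) partially overlaps it — only the 85.51 mm² overlap (of its 306.15 mm²) is removed, clipping the outline; the r=8 cylinder at (0.5, -1) partially overlaps it — only the 44.56 mm² overlap (of its 195.93 mm²) is removed, clipping the outline — area = 107.43 mm². At z = 18: the 9.5×25 cube contributes its full rectangle (area 237.50 mm²); the cylinder at (13, 14.5) does not reach this height (z outside [1, 15]); the cylinder at (0.5, -1): section is a regular 16-gon, circumradius r=8 (area = (16/2)·8.000²·sin(360°/16) = 195.93 mm²); Taking the first minus the rest: starting from the 9.5×25 cube (237.50 mm²), the r=8 cylinder at (0.5, -1) partially overlaps it — only the 44.56 mm² overlap (of its 195.93 mm²) is removed, clipping the outline — area = 192.94 mm². Checking containment: at z = 18 the cross-section extends beyond the z = 10 cross-section by about 85.51 mm².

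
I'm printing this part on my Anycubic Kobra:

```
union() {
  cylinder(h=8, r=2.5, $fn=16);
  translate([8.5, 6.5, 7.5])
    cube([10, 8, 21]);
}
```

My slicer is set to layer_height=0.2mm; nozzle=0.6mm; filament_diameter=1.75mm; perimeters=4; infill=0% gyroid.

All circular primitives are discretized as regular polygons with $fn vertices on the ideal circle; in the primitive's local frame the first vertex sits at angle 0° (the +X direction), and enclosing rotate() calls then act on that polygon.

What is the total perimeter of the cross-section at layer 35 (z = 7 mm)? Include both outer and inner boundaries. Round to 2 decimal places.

15.61 mm

At z = 7 mm: the r=2.5 cylinder contributes a regular 16-gon of circumradius 2.5 (perimeter = 2·16·2.500·sin(180°/16) = 15.61 mm); the cube at (8.5, 6.5) is not intersected at this z (z outside [7.5, 28.5]); Merging all regions: only the r=2.5 cylinder is present, so the union is just that shape — boundary = 15.61 mm. Overall, the cross-section is a single solid region. Total boundary length (outer) = 15.61 mm.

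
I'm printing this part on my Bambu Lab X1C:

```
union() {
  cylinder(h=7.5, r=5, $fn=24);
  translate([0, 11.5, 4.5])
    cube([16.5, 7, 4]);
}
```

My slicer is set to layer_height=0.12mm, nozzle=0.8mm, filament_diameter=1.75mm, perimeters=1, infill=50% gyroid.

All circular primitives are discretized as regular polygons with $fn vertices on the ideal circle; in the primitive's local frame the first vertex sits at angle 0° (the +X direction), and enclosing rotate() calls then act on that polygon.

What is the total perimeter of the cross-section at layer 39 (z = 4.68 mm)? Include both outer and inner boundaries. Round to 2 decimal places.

At z = 4.68 mm: the cylinder: section is a regular 24-gon, circumradius r=5 (perimeter = 2·24·5.000·sin(180°/24) = 31.33 mm); the 16.5×7 cube at (0, 11.5) contributes its full rectangle (perimeter 47.00 mm); Merging all regions: the 2 present regions are separate (no shared area or edge), so areas and boundary lengths simply add and each stays a separate island — boundary = 78.33 mm. Overall, the cross-section has 2 separate islands. Total boundary length (outer) = 78.33 mm.

78.33 mm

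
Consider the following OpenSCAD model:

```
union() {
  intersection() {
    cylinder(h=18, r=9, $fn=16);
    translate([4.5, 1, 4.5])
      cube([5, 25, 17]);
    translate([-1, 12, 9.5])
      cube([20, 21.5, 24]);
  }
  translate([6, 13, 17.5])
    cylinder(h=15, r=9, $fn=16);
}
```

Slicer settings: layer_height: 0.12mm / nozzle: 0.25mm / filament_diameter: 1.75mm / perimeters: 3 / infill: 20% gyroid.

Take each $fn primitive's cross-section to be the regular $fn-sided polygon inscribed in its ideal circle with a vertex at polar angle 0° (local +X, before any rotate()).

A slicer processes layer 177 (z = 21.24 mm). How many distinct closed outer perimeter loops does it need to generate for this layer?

1

At z = 21.24 mm: the cylinder is not intersected at this z (z outside [0, 18]); the 5×25 cube at (4.5, 1) contributes its full rectangle; the 20×21.5 cube at (-1, 12) contributes its full rectangle; Keeping only the common overlap: at least one operand is absent at this height, so nothing remains; the r=9 cylinder at (6, 13) gives a regular 16-gon of circumradius 9 (constant along its height); Taking the union: only the r=9 cylinder at (6, 13) is present, so the union is just that shape — 1 connected region. The result has 1 disconnected region.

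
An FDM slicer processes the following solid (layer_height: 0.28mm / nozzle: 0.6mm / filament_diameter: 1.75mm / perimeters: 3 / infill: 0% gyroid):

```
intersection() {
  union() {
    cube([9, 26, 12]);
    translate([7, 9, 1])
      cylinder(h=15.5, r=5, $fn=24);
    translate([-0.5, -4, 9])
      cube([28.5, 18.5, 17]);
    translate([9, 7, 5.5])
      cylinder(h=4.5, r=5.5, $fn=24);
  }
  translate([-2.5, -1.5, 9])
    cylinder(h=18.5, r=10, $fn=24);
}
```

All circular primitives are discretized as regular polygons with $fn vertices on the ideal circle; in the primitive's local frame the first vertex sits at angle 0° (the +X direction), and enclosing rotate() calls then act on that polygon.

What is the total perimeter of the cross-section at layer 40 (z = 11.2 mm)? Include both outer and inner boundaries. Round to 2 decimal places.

At z = 11.2 mm: the cube (footprint 9×26) is included at this height (perimeter 70.00 mm); the r=5 cylinder at (7, 9) contributes a regular 24-gon of circumradius 5 (perimeter = 2·24·5.000·sin(180°/24) = 31.33 mm); the cube at (-0.5, -4) is present — its section is the full 28.5×18.5 rectangle (perimeter 94.00 mm); the cylinder at (9, 7) does not reach this height (z outside [5.5, 10]); Merging all regions: the regions partially overlap (shared area 208.15 mm²), so the edge portions inside another operand are dropped and the merged outline is re-measured after clipping — boundary = 117.00 mm; the cylinder at (-2.5, -1.5): section is a regular 24-gon, circumradius r=10 (perimeter = 2·24·10.000·sin(180°/24) = 62.65 mm); Keeping only the common overlap: the r=10 cylinder at (-2.5, -1.5) partially overlaps the result so far; clipping to the common part keeps 77.50 mm² — boundary = 36.08 mm. Overall, the cross-section is a single solid region. Total boundary length (outer) = 36.08 mm.

36.08 mm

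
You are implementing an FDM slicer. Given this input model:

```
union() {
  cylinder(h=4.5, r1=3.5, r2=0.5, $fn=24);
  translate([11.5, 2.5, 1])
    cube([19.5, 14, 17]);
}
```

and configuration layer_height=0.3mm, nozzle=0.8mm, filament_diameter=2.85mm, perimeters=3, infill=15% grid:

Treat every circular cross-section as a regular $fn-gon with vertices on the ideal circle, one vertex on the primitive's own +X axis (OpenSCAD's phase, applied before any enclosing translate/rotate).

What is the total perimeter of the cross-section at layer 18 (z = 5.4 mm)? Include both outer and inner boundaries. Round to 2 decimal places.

67.00 mm

At z = 5.4 mm: the cone is not intersected at this z (z outside [0, 4.5]); the 19.5×14 cube at (11.5, 2.5) contributes its full rectangle (perimeter 67.00 mm); Merging all regions: only the 19.5×14 cube at (11.5, 2.5) is present, so the union is just that shape — boundary = 67.00 mm. Overall, the cross-section is a single solid region. Total boundary length (outer) = 67.00 mm.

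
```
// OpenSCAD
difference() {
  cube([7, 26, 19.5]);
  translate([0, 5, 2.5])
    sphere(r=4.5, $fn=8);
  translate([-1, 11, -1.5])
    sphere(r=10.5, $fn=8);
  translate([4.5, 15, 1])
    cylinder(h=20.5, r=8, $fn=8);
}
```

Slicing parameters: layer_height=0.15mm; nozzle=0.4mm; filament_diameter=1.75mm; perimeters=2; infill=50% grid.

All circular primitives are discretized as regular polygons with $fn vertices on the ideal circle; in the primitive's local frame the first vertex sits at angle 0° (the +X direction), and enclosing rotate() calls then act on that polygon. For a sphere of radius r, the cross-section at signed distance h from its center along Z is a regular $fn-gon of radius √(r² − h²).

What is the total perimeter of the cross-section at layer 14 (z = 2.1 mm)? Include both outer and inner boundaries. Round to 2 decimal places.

At z = 2.1 mm: the cube (footprint 7×26) is included at this height (perimeter 66.00 mm); the r=4.5 sphere at (0, 5) slices to a regular 8-gon of circumradius 4.482 (√(r²−h²) with h=0.4 from center) (perimeter = 2·8·4.482·sin(180°/8) = 27.44 mm); the r=10.5 sphere at (-1, 11) contributes a regular 8-gon of circumradius √(10.5²−3.6²) = 9.864 (perimeter = 2·8·9.864·sin(180°/8) = 60.39 mm); the cylinder at (4.5, 15): section is a regular 8-gon, circumradius r=8 (perimeter = 2·8·8.000·sin(180°/8) = 48.98 mm); Subtracting the remaining from the first: starting from the 7×26 cube, the r=4.5 sphere at (0, 5) partially overlaps it — only the 28.41 mm² overlap (of its 56.82 mm²) is removed, clipping the outline; the r=10.5 sphere at (-1, 11) partially overlaps it — only the 85.02 mm² overlap (of its 275.18 mm²) is removed, clipping the outline; the r=8 cylinder at (4.5, 15) partially overlaps it — only the 23.57 mm² overlap (of its 181.02 mm²) is removed, clipping the outline — boundary = 47.43 mm. Overall, the cross-section has 2 separate islands. Total boundary length (outer) = 47.43 mm.

47.43 mm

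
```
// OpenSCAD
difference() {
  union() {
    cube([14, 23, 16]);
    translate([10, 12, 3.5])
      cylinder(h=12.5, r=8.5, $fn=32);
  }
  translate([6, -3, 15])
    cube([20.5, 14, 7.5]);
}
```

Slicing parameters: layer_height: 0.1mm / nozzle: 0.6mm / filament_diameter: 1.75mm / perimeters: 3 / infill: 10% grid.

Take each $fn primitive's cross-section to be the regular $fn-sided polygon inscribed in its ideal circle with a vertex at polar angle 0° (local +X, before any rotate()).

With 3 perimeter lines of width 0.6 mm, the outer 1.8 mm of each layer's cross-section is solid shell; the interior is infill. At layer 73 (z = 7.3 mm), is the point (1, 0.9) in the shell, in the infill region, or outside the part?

shell

At z = 7.3 mm: the cube is present — its section is the full 14×23 rectangle; the r=8.5 cylinder at (10, 12) gives a regular 32-gon of circumradius 8.5 (constant along its height); Combining (union): the regions partially overlap (shared area 177.93 mm²), so overlapping operands fuse into one piece — 1 connected region; the cube at (6, -3) is not intersected at this z (z outside [15, 22.5]); Subtracting the remaining from the first: none of the subtracted shapes is present at this height, so that combined region is unchanged — 1 connected region. Overall, the cross-section is a single solid region. The nearest boundary edge runs (14.00, 0.00)→(0.00, 0.00); distance from the point to it = 0.90 mm. The point is inside the cross-section, 0.90 mm from the nearest boundary — within the 1.8 mm shell band (3 × 0.6).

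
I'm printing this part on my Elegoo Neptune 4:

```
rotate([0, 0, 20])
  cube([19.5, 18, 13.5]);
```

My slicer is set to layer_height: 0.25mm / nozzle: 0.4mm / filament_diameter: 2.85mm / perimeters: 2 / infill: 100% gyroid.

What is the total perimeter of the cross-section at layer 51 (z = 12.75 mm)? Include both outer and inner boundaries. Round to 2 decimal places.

At z = 12.75 mm: the cube is present — its section is the full 19.5×18 rectangle (perimeter 75.00 mm); (whole slice rotated 20° about Z — lengths, areas and connectivity unchanged). Overall, the cross-section is a single solid region. Total boundary length (outer) = 75.00 mm.

75.00 mm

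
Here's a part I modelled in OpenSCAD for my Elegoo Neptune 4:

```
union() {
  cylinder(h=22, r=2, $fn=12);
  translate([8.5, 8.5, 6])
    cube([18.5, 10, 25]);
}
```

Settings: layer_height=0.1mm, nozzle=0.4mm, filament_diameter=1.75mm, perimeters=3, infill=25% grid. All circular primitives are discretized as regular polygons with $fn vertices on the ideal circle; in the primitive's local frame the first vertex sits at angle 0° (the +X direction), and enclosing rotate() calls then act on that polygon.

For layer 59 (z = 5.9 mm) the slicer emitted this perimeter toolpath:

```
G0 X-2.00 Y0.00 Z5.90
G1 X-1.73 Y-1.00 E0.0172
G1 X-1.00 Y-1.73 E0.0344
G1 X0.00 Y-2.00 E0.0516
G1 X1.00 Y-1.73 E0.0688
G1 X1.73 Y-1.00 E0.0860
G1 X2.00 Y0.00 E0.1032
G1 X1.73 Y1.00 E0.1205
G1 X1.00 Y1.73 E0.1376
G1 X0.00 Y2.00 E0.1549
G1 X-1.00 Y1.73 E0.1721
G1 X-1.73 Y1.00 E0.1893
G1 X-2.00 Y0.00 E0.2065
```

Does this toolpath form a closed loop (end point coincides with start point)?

Start point (G0): (-2.00, 0.00). End point (last G1): the path returns to the start — closed.

yes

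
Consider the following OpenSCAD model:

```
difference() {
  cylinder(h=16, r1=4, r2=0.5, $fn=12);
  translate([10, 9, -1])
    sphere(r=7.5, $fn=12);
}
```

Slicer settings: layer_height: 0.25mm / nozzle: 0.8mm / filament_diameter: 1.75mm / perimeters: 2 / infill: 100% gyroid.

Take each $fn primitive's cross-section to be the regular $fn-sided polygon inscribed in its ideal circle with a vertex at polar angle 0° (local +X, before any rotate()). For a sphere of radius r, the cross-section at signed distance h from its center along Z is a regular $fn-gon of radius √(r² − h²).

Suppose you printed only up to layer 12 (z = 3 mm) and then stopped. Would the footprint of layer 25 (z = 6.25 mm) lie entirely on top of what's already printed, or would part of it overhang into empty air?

Compare the two slices. At z = 3: the cone contributes a regular 12-gon of circumradius 3.344 (interpolated between r1=4 and r2=0.5 at t=0.188) (area = (12/2)·3.344²·sin(360°/12) = 33.54 mm²); the r=7.5 sphere at (10, 9) slices to a regular 12-gon of circumradius 6.344 (√(r²−h²) with h=4 from center) (area = (12/2)·6.344²·sin(360°/12) = 120.75 mm²); After the difference (first − rest): starting from the cone (33.54 mm²), the r=7.5 sphere at (10, 9) misses the remaining region (no effect) — area = 33.54 mm². At z = 6.25: the cone: at t=0.391 of its height the radius interpolates to r₁+(r₂−r₁)t = 2.633, giving a regular 12-gon of that circumradius (area = (12/2)·2.633²·sin(360°/12) = 20.80 mm²); the sphere at (10, 9): section is a regular 12-gon, circumradius = √(r²−h²) = √(7.5²−7.25²) = 1.920 (area = (12/2)·1.920²·sin(360°/12) = 11.06 mm²); After the difference (first − rest): starting from the cone (20.80 mm²), the r=7.5 sphere at (10, 9) misses the remaining region (no effect) — area = 20.80 mm². Checking containment: the cross-section at z = 6.25 is a subset of the cross-section at z = 3.

entirely on top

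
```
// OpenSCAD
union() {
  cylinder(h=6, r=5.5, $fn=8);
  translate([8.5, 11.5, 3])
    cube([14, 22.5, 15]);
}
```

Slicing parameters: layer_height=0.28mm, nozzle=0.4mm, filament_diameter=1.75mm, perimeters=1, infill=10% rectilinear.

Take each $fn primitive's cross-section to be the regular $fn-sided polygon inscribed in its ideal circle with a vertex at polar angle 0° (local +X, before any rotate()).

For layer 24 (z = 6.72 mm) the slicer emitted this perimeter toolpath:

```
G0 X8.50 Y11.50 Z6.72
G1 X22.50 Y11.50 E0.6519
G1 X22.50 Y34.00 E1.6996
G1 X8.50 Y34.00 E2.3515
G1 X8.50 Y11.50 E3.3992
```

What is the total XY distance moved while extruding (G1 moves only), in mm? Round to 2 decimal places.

Sum the Euclidean lengths of each G1 segment: total = 73.00 mm.

73.00 mm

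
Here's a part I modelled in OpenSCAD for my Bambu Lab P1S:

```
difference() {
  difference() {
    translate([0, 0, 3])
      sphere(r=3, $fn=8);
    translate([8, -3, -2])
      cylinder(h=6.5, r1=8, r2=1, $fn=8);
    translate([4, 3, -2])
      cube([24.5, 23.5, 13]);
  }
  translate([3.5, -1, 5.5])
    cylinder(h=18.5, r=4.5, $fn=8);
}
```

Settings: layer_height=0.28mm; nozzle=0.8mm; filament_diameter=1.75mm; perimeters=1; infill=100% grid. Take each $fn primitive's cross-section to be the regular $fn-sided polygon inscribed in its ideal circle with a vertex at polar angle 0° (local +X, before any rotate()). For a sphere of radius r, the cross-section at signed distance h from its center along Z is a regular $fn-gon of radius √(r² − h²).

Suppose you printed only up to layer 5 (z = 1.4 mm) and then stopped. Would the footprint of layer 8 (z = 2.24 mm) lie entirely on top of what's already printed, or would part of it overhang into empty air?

Compare the two slices. At z = 1.4: the sphere: section is a regular 8-gon, circumradius = √(r²−h²) = √(3²−1.6²) = 2.538 (area = (8/2)·2.538²·sin(360°/8) = 18.22 mm²); the cone at (8, -3) (r1=8→r2=1) has section circumradius 4.338 here — a regular 8-gon (area = (8/2)·4.338²·sin(360°/8) = 53.24 mm²); the cube at (4, 3) (footprint 24.5×23.5) is included at this height (area 575.75 mm²); After the difference (first − rest): starting from the r=3 sphere (18.22 mm²), the cone at (8, -3) misses the remaining region (no effect); the 24.5×23.5 cube at (4, 3) misses the remaining region (no effect) — area = 18.22 mm²; the cylinder at (3.5, -1) does not reach this height (z outside [5.5, 24]); Subtracting the remaining from the first: none of the subtracted shapes is present at this height, so the result so far is unchanged — area = 18.22 mm². At z = 2.24: the sphere: section is a regular 8-gon, circumradius = √(r²−h²) = √(3²−0.76²) = 2.902 (area = (8/2)·2.902²·sin(360°/8) = 23.82 mm²); the cone at (8, -3): at t=0.652 of its height the radius interpolates to r₁+(r₂−r₁)t = 3.434, giving a regular 8-gon of that circumradius (area = (8/2)·3.434²·sin(360°/8) = 33.35 mm²); the cube at (4, 3) is present — its section is the full 24.5×23.5 rectangle (area 575.75 mm²); Subtracting the remaining from the first: starting from the r=3 sphere (23.82 mm²), the cone at (8, -3) misses the remaining region (no effect); the 24.5×23.5 cube at (4, 3) misses the remaining region (no effect) — area = 23.82 mm²; the cylinder at (3.5, -1) is not intersected at this z (z outside [5.5, 24]); After the difference (first − rest): none of the subtracted shapes is present at this height, so that combined region is unchanged — area = 23.82 mm². Checking containment: at z = 2.24 the cross-section extends beyond the z = 1.4 cross-section by about 5.61 mm².

part overhangs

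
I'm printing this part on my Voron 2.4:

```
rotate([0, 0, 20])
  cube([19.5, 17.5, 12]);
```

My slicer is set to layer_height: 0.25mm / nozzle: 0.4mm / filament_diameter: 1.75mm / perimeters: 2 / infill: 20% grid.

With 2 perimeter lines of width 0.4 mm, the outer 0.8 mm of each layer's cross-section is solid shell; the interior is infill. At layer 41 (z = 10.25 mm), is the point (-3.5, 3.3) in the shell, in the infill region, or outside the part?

At z = 10.25 mm: the 19.5×17.5 cube contributes its full rectangle; (whole slice rotated 20° about Z — lengths, areas and connectivity unchanged). Overall, the cross-section is a single solid region. Undo the 20° rotation: the query point maps to (-2.160, 4.298) in the un-rotated model frame. The nearest boundary edge runs (0.00, 17.50)→(0.00, 0.00); distance from the point to it = 2.16 mm. The point is not inside any of the regions above, so it lies outside the cross-section (2.16 mm from the nearest boundary).

outside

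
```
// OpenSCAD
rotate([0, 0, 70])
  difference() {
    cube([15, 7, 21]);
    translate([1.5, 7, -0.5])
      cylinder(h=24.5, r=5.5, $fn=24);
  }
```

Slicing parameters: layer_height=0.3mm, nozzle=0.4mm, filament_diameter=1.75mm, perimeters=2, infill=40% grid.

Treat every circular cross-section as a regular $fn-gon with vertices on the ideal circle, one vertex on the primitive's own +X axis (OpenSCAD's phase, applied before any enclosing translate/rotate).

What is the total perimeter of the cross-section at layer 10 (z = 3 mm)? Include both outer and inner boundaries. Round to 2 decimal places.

At z = 3 mm: the 15×7 cube contributes its full rectangle (perimeter 44.00 mm); the r=5.5 cylinder at (1.5, 7) gives a regular 24-gon of circumradius 5.5 (constant along its height) (perimeter = 2·24·5.500·sin(180°/24) = 34.46 mm); Taking the first minus the rest: starting from the 15×7 cube, the r=5.5 cylinder at (1.5, 7) partially overlaps it — only the 31.59 mm² overlap (of its 93.95 mm²) is removed, clipping the outline — boundary = 41.85 mm; (whole slice rotated 70° about Z — lengths, areas and connectivity unchanged). Overall, the cross-section is a single solid region. Total boundary length (outer) = 41.85 mm.

41.85 mm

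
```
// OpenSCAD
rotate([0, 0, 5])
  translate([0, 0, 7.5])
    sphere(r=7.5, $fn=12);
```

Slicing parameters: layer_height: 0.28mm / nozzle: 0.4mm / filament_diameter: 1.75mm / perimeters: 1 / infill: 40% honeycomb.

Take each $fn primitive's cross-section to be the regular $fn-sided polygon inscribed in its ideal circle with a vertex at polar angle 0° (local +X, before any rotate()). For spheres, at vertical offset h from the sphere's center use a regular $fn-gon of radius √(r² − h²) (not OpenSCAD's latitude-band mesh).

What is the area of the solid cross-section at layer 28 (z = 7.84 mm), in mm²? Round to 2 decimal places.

168.40 mm²

At z = 7.84 mm: the sphere: section is a regular 12-gon, circumradius = √(r²−h²) = √(7.5²−0.34²) = 7.492 (area = (12/2)·7.492²·sin(360°/12) = 168.40 mm²); (rotated 5° about Z; rotation is an isometry so areas/perimeters/island counts are preserved). Overall, the cross-section is a single solid region. Net area = 168.40 mm².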